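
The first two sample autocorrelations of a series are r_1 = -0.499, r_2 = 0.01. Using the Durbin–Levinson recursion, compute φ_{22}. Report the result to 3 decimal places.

φ_{22} = (r_2 − r_1²) / (1 − r_1²)
r_1² = (-0.499)² = 0.249001
Numerator = 0.01 − 0.2490 = -0.2390; denominator = 1 − 0.2490 = 0.7510
φ_{22} = -0.2390 / 0.7510 = -0.318

-0.318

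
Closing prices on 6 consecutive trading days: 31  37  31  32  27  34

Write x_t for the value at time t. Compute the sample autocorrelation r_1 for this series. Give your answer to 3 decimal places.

-0.357

Mean x̄ = (31 + 37 + 31 + 32 + 27 + 34)/6 = 32.0000
Numerator Σ_{t=1}^{5}(x_t−x̄)(x_{t+1}−x̄) = -20.0000
Denominator Σ(x_t−x̄)² = 56.0000
r_1 = -20.0000 / 56.0000 = -0.357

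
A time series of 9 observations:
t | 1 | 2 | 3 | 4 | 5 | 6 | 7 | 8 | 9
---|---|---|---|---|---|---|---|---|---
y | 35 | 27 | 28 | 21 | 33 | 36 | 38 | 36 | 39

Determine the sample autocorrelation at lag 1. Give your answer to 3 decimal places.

Mean ȳ = (35 + 27 + 28 + 21 + 33 + 36 + 38 + 36 + 39)/9 = 32.5556
Numerator Σ_{t=1}^{8}(y_t−ȳ)(y_{t+1}−ȳ) = 120.4691
Denominator Σ(y_t−ȳ)² = 286.2222
r_1 = 120.4691 / 286.2222 = 0.421

0.421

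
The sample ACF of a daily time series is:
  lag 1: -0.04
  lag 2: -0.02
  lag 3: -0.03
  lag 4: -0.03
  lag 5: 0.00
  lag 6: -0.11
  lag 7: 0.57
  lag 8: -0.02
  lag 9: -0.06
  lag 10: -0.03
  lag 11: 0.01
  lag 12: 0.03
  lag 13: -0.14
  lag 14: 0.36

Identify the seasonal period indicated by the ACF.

7

The largest autocorrelation is r_7 = 0.57, with a weaker echo at lag 14 (0.36); the remaining lags stay at or below 0.03.
The dominant spike at lag 7 indicates a seasonal period of 7.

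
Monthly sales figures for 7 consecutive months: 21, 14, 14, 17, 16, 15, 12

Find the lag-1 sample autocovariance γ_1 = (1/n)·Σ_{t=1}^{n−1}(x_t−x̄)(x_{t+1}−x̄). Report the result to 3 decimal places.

Mean x̄ = (21 + 14 + 14 + 17 + 16 + 15 + 12)/7 = 15.5714
Deviations: 5.4286, -1.5714, -1.5714, 1.4286, 0.4286, -0.5714, -3.5714
Σ_{t=1}^{6}(x_t−x̄)(x_{t+1}−x̄) = -5.8980
γ_1 = -5.8980 / 7 = -0.843

-0.843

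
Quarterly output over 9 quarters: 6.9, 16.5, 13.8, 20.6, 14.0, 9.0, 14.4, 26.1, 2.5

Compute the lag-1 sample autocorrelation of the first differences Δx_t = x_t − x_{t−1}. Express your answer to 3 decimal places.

-0.311

First differences Δx: 9.6, -2.7, 6.8, -6.6, -5.0, 5.4, 11.7, -23.6
Mean of differences = -0.5500
Numerator Σ(Δx_t−Δx̄)(Δx_{t+1}−Δx̄) = -291.1225
Denominator Σ(Δx_t−Δx̄)² = 934.8400
r_1(Δx) = -291.1225 / 934.8400 = -0.311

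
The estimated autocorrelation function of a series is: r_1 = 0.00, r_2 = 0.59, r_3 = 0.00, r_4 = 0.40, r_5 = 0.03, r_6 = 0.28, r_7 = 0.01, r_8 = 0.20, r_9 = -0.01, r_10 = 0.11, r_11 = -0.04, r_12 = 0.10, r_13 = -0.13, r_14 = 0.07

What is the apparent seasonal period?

2

The largest autocorrelation is r_2 = 0.59, with weaker echoes at lags 4 (0.40), 6 (0.28) and 8 (0.20); the remaining lags stay at or below 0.11.
The dominant spike at lag 2 indicates a seasonal period of 2.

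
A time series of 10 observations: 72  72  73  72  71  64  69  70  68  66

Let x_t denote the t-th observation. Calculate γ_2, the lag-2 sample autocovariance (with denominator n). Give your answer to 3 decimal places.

0.152

Mean x̄ = (72 + 72 + 73 + 72 + 71 + 64 + 69 + 70 + 68 + 66)/10 = 69.7000
Σ_{t=1}^{8}(x_t−x̄)(x_{t+2}−x̄) = 1.5200
γ_2 = 1.5200 / 10 = 0.152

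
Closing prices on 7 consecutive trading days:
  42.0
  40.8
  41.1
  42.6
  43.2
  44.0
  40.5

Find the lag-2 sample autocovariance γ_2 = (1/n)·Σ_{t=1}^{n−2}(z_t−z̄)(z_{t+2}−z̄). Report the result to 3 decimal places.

Mean z̄ = (42.0 + 40.8 + 41.1 + 42.6 + 43.2 + 44.0 + 40.5)/7 = 42.0286
Σ_{t=1}^{5}(z_t−z̄)(z_{t+2}−z̄) = -2.4273
γ_2 = -2.4273 / 7 = -0.347

-0.347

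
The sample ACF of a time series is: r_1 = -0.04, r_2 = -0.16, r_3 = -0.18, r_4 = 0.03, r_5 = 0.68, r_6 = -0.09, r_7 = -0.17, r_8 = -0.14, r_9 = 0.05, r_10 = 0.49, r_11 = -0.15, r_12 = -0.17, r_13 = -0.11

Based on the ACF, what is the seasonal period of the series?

The largest autocorrelation is r_5 = 0.68, with a weaker echo at lag 10 (0.49); the remaining lags stay at or below 0.05.
The dominant spike at lag 5 indicates a seasonal period of 5.

5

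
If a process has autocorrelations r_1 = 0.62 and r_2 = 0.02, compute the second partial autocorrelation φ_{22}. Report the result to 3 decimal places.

φ_{22} = (r_2 − r_1²) / (1 − r_1²)
r_1² = (0.62)² = 0.3844
Numerator = 0.02 − 0.3844 = -0.3644; denominator = 1 − 0.3844 = 0.6156
φ_{22} = -0.3644 / 0.6156 = -0.592

-0.592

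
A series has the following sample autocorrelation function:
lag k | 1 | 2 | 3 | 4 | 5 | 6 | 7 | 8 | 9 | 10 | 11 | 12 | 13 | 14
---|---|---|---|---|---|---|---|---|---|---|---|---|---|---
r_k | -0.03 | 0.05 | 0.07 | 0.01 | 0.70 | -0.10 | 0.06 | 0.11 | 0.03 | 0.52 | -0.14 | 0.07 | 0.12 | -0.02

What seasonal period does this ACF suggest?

The largest autocorrelation is r_5 = 0.70, with a weaker echo at lag 10 (0.52); the remaining lags stay at or below 0.12.
The dominant spike at lag 5 indicates a seasonal period of 5.

5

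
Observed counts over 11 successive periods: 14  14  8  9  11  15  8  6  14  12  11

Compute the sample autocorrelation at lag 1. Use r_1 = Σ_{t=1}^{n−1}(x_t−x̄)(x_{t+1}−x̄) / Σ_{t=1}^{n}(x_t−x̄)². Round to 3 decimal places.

-0.031

Mean x̄ = (14 + 14 + 8 + 9 + 11 + 15 + 8 + 6 + 14 + 12 + 11)/11 = 11.0909
Numerator Σ_{t=1}^{10}(x_t−x̄)(x_{t+1}−x̄) = -2.8264
Denominator Σ(x_t−x̄)² = 90.9091
r_1 = -2.8264 / 90.9091 = -0.031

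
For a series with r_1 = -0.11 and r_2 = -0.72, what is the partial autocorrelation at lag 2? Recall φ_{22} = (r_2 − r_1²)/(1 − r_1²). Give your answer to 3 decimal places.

φ_{22} = (r_2 − r_1²) / (1 − r_1²)
r_1² = (-0.11)² = 0.0121
Numerator = -0.72 − 0.0121 = -0.7321; denominator = 1 − 0.0121 = 0.9879
φ_{22} = -0.7321 / 0.9879 = -0.741

-0.741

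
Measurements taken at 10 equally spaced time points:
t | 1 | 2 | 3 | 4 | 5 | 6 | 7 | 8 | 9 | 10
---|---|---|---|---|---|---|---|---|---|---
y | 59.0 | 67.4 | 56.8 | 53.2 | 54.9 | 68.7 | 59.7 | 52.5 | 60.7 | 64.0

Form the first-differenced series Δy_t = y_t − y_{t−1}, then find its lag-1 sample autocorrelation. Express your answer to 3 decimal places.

First differences Δy: 8.4, -10.6, -3.6, 1.7, 13.8, -9.0, -7.2, 8.2, 3.3
Mean of differences = 0.5556
Numerator Σ(Δy_t−Δȳ)(Δy_{t+1}−Δȳ) = -121.5064
Denominator Σ(Δy_t−Δȳ)² = 597.4022
r_1(Δy) = -121.5064 / 597.4022 = -0.203

-0.203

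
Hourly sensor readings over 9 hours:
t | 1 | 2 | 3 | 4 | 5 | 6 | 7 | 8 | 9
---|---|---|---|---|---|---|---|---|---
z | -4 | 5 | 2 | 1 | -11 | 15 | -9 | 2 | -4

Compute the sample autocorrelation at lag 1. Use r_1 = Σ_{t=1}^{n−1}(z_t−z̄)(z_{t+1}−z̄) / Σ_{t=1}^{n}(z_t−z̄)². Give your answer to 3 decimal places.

-0.698

Mean z̄ = (-4 + 5 + 2 + 1 − 11 + 15 − 9 + 2 − 4)/9 = -0.3333
Numerator Σ_{t=1}^{8}(z_t−z̄)(z_{t+1}−z̄) = -343.4444
Denominator Σ(z_t−z̄)² = 492.0000
r_1 = -343.4444 / 492.0000 = -0.698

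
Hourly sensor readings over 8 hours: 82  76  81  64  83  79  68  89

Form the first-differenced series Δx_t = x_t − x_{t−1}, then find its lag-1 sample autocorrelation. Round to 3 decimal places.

First differences Δx: -6, 5, -17, 19, -4, -11, 21
Mean of differences = 1.0000
Numerator Σ(Δx_t−Δx̄)(Δx_{t+1}−Δx̄) = -694.0000
Denominator Σ(Δx_t−Δx̄)² = 1282.0000
r_1(Δx) = -694.0000 / 1282.0000 = -0.541

-0.541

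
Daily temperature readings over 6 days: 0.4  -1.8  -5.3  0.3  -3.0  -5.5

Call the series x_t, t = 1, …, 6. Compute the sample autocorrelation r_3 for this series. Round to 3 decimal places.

Mean x̄ = (0.4 − 1.8 − 5.3 + 0.3 − 3.0 − 5.5)/6 = -2.4833
Deviations from mean: 2.8833, 0.6833, -2.8167, 2.7833, -0.5167, -3.0167
Σ(x_t−x̄)(x_{t+3}−x̄) = (8.0253) + (-0.3531) + (8.4969) = 16.1692
Denominator Σ(x_t−x̄)² = 33.8283
r_3 = 16.1692 / 33.8283 = 0.478

0.478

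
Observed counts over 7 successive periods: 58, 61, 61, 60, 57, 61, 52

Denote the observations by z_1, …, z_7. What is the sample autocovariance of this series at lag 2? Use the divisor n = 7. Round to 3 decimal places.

1.723

Mean z̄ = (58 + 61 + 61 + 60 + 57 + 61 + 52)/7 = 58.5714
Deviations: -0.5714, 2.4286, 2.4286, 1.4286, -1.5714, 2.4286, -6.5714
Σ_{t=1}^{5}(z_t−z̄)(z_{t+2}−z̄) = 12.0612
γ_2 = 12.0612 / 7 = 1.723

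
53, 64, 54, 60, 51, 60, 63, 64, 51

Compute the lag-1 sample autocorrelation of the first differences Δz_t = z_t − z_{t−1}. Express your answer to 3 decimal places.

-0.482

First differences Δz: 11, -10, 6, -9, 9, 3, 1, -13
Mean of differences = -0.2500
Numerator Σ(Δz_t−Δz̄)(Δz_{t+1}−Δz̄) = -288.0625
Denominator Σ(Δz_t−Δz̄)² = 597.5000
r_1(Δz) = -288.0625 / 597.5000 = -0.482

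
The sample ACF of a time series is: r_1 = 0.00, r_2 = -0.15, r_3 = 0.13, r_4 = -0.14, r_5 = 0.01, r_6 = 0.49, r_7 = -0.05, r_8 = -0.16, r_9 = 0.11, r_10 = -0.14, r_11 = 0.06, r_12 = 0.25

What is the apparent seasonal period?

The largest autocorrelation is r_6 = 0.49, with a weaker echo at lag 12 (0.25); the remaining lags stay at or below 0.13.
The dominant spike at lag 6 indicates a seasonal period of 6.

6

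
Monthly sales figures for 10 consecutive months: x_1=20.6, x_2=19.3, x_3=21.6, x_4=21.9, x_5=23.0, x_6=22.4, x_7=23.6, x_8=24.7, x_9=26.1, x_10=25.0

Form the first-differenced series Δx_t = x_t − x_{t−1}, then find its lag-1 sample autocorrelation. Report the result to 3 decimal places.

-0.454

First differences Δx: -1.3, 2.3, 0.3, 1.1, -0.6, 1.2, 1.1, 1.4, -1.1
Mean of differences = 0.4889
Numerator Σ(Δx_t−Δx̄)(Δx_{t+1}−Δx̄) = -5.5935
Denominator Σ(Δx_t−Δx̄)² = 12.3089
r_1(Δx) = -5.5935 / 12.3089 = -0.454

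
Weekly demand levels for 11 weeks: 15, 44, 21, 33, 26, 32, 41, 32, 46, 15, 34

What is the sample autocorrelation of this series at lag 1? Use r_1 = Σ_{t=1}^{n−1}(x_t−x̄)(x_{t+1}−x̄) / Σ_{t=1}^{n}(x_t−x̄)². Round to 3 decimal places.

Mean x̄ = (15 + 44 + 21 + 33 + 26 + 32 + 41 + 32 + 46 + 15 + 34)/11 = 30.8182
Numerator Σ_{t=1}^{10}(x_t−x̄)(x_{t+1}−x̄) = -624.0331
Denominator Σ(x_t−x̄)² = 1145.6364
r_1 = -624.0331 / 1145.6364 = -0.545

-0.545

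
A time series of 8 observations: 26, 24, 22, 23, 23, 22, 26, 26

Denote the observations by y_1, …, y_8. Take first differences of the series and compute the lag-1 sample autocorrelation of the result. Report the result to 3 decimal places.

First differences Δy: -2, -2, 1, 0, -1, 4, 0
Mean of differences = 0.0000
Numerator Σ(Δy_t−Δȳ)(Δy_{t+1}−Δȳ) = -2.0000
Denominator Σ(Δy_t−Δȳ)² = 26.0000
r_1(Δy) = -2.0000 / 26.0000 = -0.077

-0.077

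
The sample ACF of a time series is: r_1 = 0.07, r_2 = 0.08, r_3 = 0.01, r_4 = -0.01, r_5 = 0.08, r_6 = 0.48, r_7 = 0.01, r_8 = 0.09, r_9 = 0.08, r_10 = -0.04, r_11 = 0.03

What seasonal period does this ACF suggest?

The largest autocorrelation is r_6 = 0.48; the remaining lags stay at or below 0.09.
The dominant spike at lag 6 indicates a seasonal period of 6.

6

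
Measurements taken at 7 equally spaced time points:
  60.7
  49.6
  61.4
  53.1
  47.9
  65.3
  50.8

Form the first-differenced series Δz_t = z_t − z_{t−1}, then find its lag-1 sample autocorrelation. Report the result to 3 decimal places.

-0.591

First differences Δz: -11.1, 11.8, -8.3, -5.2, 17.4, -14.5
Mean of differences = -1.6500
Numerator Σ(Δz_t−Δz̄)(Δz_{t+1}−Δz̄) = -505.3575
Denominator Σ(Δz_t−Δz̄)² = 855.0550
r_1(Δz) = -505.3575 / 855.0550 = -0.591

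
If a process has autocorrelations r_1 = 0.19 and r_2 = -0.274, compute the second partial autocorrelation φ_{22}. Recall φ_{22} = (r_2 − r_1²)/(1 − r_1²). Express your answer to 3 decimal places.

φ_{22} = (r_2 − r_1²) / (1 − r_1²)
r_1² = (0.19)² = 0.0361
Numerator = -0.274 − 0.0361 = -0.3101; denominator = 1 − 0.0361 = 0.9639
φ_{22} = -0.3101 / 0.9639 = -0.322

-0.322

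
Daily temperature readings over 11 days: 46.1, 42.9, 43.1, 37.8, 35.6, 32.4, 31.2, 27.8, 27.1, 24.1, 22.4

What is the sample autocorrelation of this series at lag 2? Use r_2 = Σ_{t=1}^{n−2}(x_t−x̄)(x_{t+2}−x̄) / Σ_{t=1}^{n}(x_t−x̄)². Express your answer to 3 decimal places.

0.486

Mean x̄ = (46.1 + 42.9 + 43.1 + 37.8 + 35.6 + 32.4 + 31.2 + 27.8 + 27.1 + 24.1 + 22.4)/11 = 33.6818
Numerator Σ_{t=1}^{9}(x_t−x̄)(x_{t+2}−x̄) = 317.4330
Denominator Σ(x_t−x̄)² = 653.3364
r_2 = 317.4330 / 653.3364 = 0.486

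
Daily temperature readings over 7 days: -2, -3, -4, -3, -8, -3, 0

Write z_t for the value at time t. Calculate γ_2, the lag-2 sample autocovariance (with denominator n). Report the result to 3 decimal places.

Mean z̄ = (-2 − 3 − 4 − 3 − 8 − 3 + 0)/7 = -3.2857
Σ_{t=1}^{5}(z_t−z̄)(z_{t+2}−z̄) = -12.8776
γ_2 = -12.8776 / 7 = -1.840

-1.840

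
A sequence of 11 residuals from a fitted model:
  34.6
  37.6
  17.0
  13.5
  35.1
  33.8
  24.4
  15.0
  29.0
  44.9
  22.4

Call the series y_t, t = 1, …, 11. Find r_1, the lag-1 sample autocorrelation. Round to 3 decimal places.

Mean ȳ = (34.6 + 37.6 + 17.0 + 13.5 + 35.1 + 33.8 + 24.4 + 15.0 + 29.0 + 44.9 + 22.4)/11 = 27.9364
Numerator Σ_{t=1}^{10}(y_t−ȳ)(y_{t+1}−ȳ) = -9.4422
Denominator Σ(y_t−ȳ)² = 1050.9055
r_1 = -9.4422 / 1050.9055 = -0.009

-0.009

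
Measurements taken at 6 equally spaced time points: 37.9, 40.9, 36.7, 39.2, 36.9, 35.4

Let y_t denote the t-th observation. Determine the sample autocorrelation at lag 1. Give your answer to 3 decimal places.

-0.198

Mean ȳ = (37.9 + 40.9 + 36.7 + 39.2 + 36.9 + 35.4)/6 = 37.8333
Deviations from mean: 0.0667, 3.0667, -1.1333, 1.3667, -0.9333, -2.4333
Numerator Σ_{t=1}^{5}(y_t−ȳ)(y_{t+1}−ȳ) = -3.8244
Denominator Σ(y_t−ȳ)² = 19.3533
r_1 = -3.8244 / 19.3533 = -0.198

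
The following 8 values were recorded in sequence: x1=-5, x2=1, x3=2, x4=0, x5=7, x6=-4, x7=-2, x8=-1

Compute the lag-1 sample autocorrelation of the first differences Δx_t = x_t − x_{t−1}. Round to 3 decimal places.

-0.494

First differences Δx: 6, 1, -2, 7, -11, 2, 1
Mean of differences = 0.5714
Numerator Σ(Δx_t−Δx̄)(Δx_{t+1}−Δx̄) = -105.6122
Denominator Σ(Δx_t−Δx̄)² = 213.7143
r_1(Δx) = -105.6122 / 213.7143 = -0.494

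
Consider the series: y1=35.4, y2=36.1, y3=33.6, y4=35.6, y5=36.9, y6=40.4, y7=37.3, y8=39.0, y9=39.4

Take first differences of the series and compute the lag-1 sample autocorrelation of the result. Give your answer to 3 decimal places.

-0.474

First differences Δy: 0.7, -2.5, 2.0, 1.3, 3.5, -3.1, 1.7, 0.4
Mean of differences = 0.5000
Numerator Σ(Δy_t−Δȳ)(Δy_{t+1}−Δȳ) = -16.7400
Denominator Σ(Δy_t−Δȳ)² = 35.3400
r_1(Δy) = -16.7400 / 35.3400 = -0.474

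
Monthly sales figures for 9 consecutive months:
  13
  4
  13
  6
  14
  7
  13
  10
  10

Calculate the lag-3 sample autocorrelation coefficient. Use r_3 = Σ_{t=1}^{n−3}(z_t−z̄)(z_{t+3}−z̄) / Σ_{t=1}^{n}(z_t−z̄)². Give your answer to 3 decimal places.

Mean z̄ = (13 + 4 + 13 + 6 + 14 + 7 + 13 + 10 + 10)/9 = 10.0000
Σ(z_t−z̄)(z_{t+3}−z̄) = (-12.0000) + (-24.0000) + (-9.0000) + (-12.0000) + (0.0000) + (0.0000) = -57.0000
Denominator Σ(z_t−z̄)² = 104.0000
r_3 = -57.0000 / 104.0000 = -0.548

-0.548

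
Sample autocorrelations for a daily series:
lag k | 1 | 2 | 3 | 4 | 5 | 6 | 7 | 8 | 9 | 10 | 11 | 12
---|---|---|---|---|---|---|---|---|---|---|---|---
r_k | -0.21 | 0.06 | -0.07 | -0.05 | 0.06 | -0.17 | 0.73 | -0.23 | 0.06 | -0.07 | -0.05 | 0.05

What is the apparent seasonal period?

The largest autocorrelation is r_7 = 0.73; the remaining lags stay at or below 0.06.
The dominant spike at lag 7 indicates a seasonal period of 7.

7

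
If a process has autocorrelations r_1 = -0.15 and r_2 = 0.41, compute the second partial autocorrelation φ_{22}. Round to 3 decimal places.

0.396

φ_{22} = (r_2 − r_1²) / (1 − r_1²)
r_1² = (-0.15)² = 0.0225
Numerator = 0.41 − 0.0225 = 0.3875; denominator = 1 − 0.0225 = 0.9775
φ_{22} = 0.3875 / 0.9775 = 0.396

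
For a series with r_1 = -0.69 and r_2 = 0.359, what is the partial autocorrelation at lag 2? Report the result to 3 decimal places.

-0.224

φ_{22} = (r_2 − r_1²) / (1 − r_1²)
r_1² = (-0.69)² = 0.4761
Numerator = 0.359 − 0.4761 = -0.1171; denominator = 1 − 0.4761 = 0.5239
φ_{22} = -0.1171 / 0.5239 = -0.224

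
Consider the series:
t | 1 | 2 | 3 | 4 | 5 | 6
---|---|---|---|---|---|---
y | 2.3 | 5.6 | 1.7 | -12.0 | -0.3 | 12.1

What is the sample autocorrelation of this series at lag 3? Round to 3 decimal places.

Mean ȳ = (2.3 + 5.6 + 1.7 − 12.0 − 0.3 + 12.1)/6 = 1.5667
Numerator Σ_{t=1}^{3}(y_t−ȳ)(y_{t+3}−ȳ) = -16.0733
Denominator Σ(y_t−ȳ)² = 315.3133
r_3 = -16.0733 / 315.3133 = -0.051

-0.051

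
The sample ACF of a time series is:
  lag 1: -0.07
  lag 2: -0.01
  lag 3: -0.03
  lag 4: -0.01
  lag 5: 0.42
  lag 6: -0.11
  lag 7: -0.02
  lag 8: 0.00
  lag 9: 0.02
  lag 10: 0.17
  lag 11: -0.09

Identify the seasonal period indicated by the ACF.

5

The largest autocorrelation is r_5 = 0.42, with a weaker echo at lag 10 (0.17); the remaining lags stay at or below 0.02.
The dominant spike at lag 5 indicates a seasonal period of 5.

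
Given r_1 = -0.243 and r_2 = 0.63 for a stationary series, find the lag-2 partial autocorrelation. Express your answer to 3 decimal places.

0.607

φ_{22} = (r_2 − r_1²) / (1 − r_1²)
r_1² = (-0.243)² = 0.059049
Numerator = 0.63 − 0.0590 = 0.5710; denominator = 1 − 0.0590 = 0.9410
φ_{22} = 0.5710 / 0.9410 = 0.607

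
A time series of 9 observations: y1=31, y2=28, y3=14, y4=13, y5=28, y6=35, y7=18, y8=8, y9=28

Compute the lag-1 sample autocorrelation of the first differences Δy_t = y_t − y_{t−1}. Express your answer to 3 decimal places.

First differences Δy: -3, -14, -1, 15, 7, -17, -10, 20
Mean of differences = -0.3750
Numerator Σ(Δy_t−Δȳ)(Δy_{t+1}−Δȳ) = -10.6406
Denominator Σ(Δy_t−Δȳ)² = 1267.8750
r_1(Δy) = -10.6406 / 1267.8750 = -0.008

-0.008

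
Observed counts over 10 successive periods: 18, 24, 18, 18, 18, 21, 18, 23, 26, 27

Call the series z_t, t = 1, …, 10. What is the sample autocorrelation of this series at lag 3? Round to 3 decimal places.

-0.119

Mean z̄ = (18 + 24 + 18 + 18 + 18 + 21 + 18 + 23 + 26 + 27)/10 = 21.1000
Σ(z_t−z̄)(z_{t+3}−z̄) = (9.6100) + (-8.9900) + (0.3100) + (9.6100) + (-5.8900) + (-0.4900) + (-18.2900) = -14.1300
Denominator Σ(z_t−z̄)² = 118.9000
r_3 = -14.1300 / 118.9000 = -0.119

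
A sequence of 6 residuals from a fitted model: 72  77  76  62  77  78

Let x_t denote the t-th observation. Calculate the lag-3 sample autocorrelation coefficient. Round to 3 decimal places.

0.219

Mean x̄ = (72 + 77 + 76 + 62 + 77 + 78)/6 = 73.6667
Deviations from mean: -1.6667, 3.3333, 2.3333, -11.6667, 3.3333, 4.3333
Numerator Σ_{t=1}^{3}(x_t−x̄)(x_{t+3}−x̄) = 40.6667
Denominator Σ(x_t−x̄)² = 185.3333
r_3 = 40.6667 / 185.3333 = 0.219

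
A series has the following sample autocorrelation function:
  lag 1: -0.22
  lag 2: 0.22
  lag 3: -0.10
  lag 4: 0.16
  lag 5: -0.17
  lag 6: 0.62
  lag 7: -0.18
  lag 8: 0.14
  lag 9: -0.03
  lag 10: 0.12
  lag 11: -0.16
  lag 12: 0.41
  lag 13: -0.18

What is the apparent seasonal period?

6

The largest autocorrelation is r_6 = 0.62, with a weaker echo at lag 12 (0.41); the remaining lags stay at or below 0.22.
The dominant spike at lag 6 indicates a seasonal period of 6.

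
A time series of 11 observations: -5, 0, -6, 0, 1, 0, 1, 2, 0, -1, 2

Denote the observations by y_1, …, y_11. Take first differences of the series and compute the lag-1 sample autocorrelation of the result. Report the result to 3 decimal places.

-0.579

First differences Δy: 5, -6, 6, 1, -1, 1, 1, -2, -1, 3
Mean of differences = 0.7000
Numerator Σ(Δy_t−Δȳ)(Δy_{t+1}−Δȳ) = -63.7900
Denominator Σ(Δy_t−Δȳ)² = 110.1000
r_1(Δy) = -63.7900 / 110.1000 = -0.579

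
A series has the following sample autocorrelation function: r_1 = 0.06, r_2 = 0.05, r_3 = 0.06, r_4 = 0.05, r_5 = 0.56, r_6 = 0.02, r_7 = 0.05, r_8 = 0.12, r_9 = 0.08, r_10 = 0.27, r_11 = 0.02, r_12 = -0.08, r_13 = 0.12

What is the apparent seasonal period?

5

The largest autocorrelation is r_5 = 0.56, with a weaker echo at lag 10 (0.27); the remaining lags stay at or below 0.12.
The dominant spike at lag 5 indicates a seasonal period of 5.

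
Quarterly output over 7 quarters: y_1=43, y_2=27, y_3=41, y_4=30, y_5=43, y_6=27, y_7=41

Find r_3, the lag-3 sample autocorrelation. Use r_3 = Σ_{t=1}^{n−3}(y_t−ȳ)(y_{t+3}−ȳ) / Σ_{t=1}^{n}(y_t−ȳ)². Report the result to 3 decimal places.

Mean ȳ = (43 + 27 + 41 + 30 + 43 + 27 + 41)/7 = 36.0000
Deviations from mean: 7.0000, -9.0000, 5.0000, -6.0000, 7.0000, -9.0000, 5.0000
Numerator Σ_{t=1}^{4}(y_t−ȳ)(y_{t+3}−ȳ) = -180.0000
Denominator Σ(y_t−ȳ)² = 346.0000
r_3 = -180.0000 / 346.0000 = -0.520

-0.520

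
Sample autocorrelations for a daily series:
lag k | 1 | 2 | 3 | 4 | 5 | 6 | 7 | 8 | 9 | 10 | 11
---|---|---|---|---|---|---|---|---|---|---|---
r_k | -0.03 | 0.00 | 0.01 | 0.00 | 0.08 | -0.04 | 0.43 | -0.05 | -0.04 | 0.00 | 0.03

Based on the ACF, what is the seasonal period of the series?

7

The largest autocorrelation is r_7 = 0.43; the remaining lags stay at or below 0.08.
The dominant spike at lag 7 indicates a seasonal period of 7.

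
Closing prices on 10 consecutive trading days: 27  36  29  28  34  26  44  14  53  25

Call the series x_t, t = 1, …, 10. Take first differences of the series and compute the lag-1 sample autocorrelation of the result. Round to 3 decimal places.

First differences Δx: 9, -7, -1, 6, -8, 18, -30, 39, -28
Mean of differences = -0.2222
Numerator Σ(Δx_t−Δx̄)(Δx_{t+1}−Δx̄) = -3052.2716
Denominator Σ(Δx_t−Δx̄)² = 3759.5556
r_1(Δx) = -3052.2716 / 3759.5556 = -0.812

-0.812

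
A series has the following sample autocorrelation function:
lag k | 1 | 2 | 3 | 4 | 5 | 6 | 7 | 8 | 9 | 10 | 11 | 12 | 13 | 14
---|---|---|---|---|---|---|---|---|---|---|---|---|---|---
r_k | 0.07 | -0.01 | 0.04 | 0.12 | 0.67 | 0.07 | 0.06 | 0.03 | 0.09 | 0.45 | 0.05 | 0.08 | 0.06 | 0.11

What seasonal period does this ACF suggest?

The largest autocorrelation is r_5 = 0.67, with a weaker echo at lag 10 (0.45); the remaining lags stay at or below 0.12.
The dominant spike at lag 5 indicates a seasonal period of 5.

5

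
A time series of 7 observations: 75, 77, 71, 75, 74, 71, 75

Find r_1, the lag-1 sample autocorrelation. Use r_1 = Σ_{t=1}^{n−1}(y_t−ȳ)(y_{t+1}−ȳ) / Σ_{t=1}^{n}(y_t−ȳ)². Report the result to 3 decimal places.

Mean ȳ = (75 + 77 + 71 + 75 + 74 + 71 + 75)/7 = 74.0000
Deviations from mean: 1.0000, 3.0000, -3.0000, 1.0000, 0.0000, -3.0000, 1.0000
Numerator Σ_{t=1}^{6}(y_t−ȳ)(y_{t+1}−ȳ) = -12.0000
Denominator Σ(y_t−ȳ)² = 30.0000
r_1 = -12.0000 / 30.0000 = -0.400

-0.400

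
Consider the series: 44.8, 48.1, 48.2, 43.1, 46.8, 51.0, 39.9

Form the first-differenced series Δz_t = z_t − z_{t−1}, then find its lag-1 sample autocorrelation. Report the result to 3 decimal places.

First differences Δz: 3.3, 0.1, -5.1, 3.7, 4.2, -11.1
Mean of differences = -0.8167
Numerator Σ(Δz_t−Δz̄)(Δz_{t+1}−Δz̄) = -48.4286
Denominator Σ(Δz_t−Δz̄)² = 187.4483
r_1(Δz) = -48.4286 / 187.4483 = -0.258

-0.258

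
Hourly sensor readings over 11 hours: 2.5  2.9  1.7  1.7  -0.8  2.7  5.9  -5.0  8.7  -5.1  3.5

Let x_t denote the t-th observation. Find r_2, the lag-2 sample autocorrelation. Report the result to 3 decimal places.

0.413

Mean x̄ = (2.5 + 2.9 + 1.7 + 1.7 − 0.8 + 2.7 + 5.9 − 5.0 + 8.7 − 5.1 + 3.5)/11 = 1.7000
Numerator Σ_{t=1}^{9}(x_t−x̄)(x_{t+2}−x̄) = 70.3600
Denominator Σ(x_t−x̄)² = 170.3400
r_2 = 70.3600 / 170.3400 = 0.413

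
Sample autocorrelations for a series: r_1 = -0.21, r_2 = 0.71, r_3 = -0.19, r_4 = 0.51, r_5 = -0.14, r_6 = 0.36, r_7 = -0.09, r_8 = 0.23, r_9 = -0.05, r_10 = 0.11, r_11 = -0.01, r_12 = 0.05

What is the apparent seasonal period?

The largest autocorrelation is r_2 = 0.71, with weaker echoes at lags 4 (0.51), 6 (0.36) and 8 (0.23); the remaining lags stay at or below 0.11.
The dominant spike at lag 2 indicates a seasonal period of 2.

2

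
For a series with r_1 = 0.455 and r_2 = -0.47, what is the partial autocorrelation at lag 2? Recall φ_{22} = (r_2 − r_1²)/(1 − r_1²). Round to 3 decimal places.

-0.854

φ_{22} = (r_2 − r_1²) / (1 − r_1²)
r_1² = (0.455)² = 0.207025
Numerator = -0.47 − 0.2070 = -0.6770; denominator = 1 − 0.2070 = 0.7930
φ_{22} = -0.6770 / 0.7930 = -0.854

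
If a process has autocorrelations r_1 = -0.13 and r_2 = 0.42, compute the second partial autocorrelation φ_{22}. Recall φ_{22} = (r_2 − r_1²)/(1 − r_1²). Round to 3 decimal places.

0.410

φ_{22} = (r_2 − r_1²) / (1 − r_1²)
r_1² = (-0.13)² = 0.0169
Numerator = 0.42 − 0.0169 = 0.4031; denominator = 1 − 0.0169 = 0.9831
φ_{22} = 0.4031 / 0.9831 = 0.410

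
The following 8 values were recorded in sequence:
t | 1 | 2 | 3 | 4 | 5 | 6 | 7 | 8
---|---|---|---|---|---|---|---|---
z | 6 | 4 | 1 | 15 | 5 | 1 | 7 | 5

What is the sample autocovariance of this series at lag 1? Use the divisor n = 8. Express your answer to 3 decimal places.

Mean z̄ = (6 + 4 + 1 + 15 + 5 + 1 + 7 + 5)/8 = 5.5000
Deviations: 0.5000, -1.5000, -4.5000, 9.5000, -0.5000, -4.5000, 1.5000, -0.5000
Σ_{t=1}^{7}(z_t−z̄)(z_{t+1}−z̄) = -46.7500
γ_1 = -46.7500 / 8 = -5.844

-5.844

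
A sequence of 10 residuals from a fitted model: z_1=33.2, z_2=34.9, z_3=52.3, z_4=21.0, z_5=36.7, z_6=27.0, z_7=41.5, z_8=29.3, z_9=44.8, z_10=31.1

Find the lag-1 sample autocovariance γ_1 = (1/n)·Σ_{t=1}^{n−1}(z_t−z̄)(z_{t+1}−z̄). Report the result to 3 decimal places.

Mean z̄ = (33.2 + 34.9 + 52.3 + 21.0 + 36.7 + 27.0 + 41.5 + 29.3 + 44.8 + 31.1)/10 = 35.1800
Σ_{t=1}^{9}(z_t−z̄)(z_{t+1}−z̄) = -465.6624
γ_1 = -465.6624 / 10 = -46.566

-46.566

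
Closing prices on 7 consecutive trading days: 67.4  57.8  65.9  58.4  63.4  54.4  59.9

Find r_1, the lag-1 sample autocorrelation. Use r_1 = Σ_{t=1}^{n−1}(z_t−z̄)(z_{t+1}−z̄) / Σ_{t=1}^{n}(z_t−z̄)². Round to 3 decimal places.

Mean z̄ = (67.4 + 57.8 + 65.9 + 58.4 + 63.4 + 54.4 + 59.9)/7 = 61.0286
Deviations from mean: 6.3714, -3.2286, 4.8714, -2.6286, 2.3714, -6.6286, -1.1286
Numerator Σ_{t=1}^{6}(z_t−z̄)(z_{t+1}−z̄) = -63.5751
Denominator Σ(z_t−z̄)² = 132.4943
r_1 = -63.5751 / 132.4943 = -0.480

-0.480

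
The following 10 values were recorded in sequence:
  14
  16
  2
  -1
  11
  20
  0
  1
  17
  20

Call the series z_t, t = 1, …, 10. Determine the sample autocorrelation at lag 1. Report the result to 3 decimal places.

0.090

Mean z̄ = (14 + 16 + 2 − 1 + 11 + 20 + 0 + 1 + 17 + 20)/10 = 10.0000
Numerator Σ_{t=1}^{9}(z_t−z̄)(z_{t+1}−z̄) = 60.0000
Denominator Σ(z_t−z̄)² = 668.0000
r_1 = 60.0000 / 668.0000 = 0.090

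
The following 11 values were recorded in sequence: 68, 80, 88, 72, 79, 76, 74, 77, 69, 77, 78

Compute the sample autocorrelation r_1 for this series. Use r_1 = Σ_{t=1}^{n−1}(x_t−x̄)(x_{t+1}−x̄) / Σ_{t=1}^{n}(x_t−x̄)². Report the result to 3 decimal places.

-0.193

Mean x̄ = (68 + 80 + 88 + 72 + 79 + 76 + 74 + 77 + 69 + 77 + 78)/11 = 76.1818
Numerator Σ_{t=1}^{10}(x_t−x̄)(x_{t+1}−x̄) = -59.4876
Denominator Σ(x_t−x̄)² = 307.6364
r_1 = -59.4876 / 307.6364 = -0.193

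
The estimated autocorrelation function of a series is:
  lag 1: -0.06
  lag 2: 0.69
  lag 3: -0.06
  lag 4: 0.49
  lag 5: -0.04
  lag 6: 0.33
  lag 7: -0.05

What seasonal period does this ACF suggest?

The largest autocorrelation is r_2 = 0.69, with weaker echoes at lags 4 (0.49) and 6 (0.33); the remaining lags stay at or below -0.04.
The dominant spike at lag 2 indicates a seasonal period of 2.

2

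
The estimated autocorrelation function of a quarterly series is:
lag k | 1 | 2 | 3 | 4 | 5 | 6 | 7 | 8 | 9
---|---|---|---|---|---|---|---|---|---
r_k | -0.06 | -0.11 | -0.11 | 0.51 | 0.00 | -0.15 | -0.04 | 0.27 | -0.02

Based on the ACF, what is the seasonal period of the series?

4

The largest autocorrelation is r_4 = 0.51, with a weaker echo at lag 8 (0.27); the remaining lags stay at or below 0.00.
The dominant spike at lag 4 indicates a seasonal period of 4.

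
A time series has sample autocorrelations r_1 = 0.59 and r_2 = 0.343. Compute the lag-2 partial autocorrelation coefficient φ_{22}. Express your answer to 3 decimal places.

φ_{22} = (r_2 − r_1²) / (1 − r_1²)
r_1² = (0.59)² = 0.3481
Numerator = 0.343 − 0.3481 = -0.0051; denominator = 1 − 0.3481 = 0.6519
φ_{22} = -0.0051 / 0.6519 = -0.008

-0.008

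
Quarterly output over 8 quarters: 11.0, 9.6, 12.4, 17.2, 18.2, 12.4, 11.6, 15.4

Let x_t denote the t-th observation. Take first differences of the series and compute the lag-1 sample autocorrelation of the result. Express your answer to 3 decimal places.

0.106

First differences Δx: -1.4, 2.8, 4.8, 1.0, -5.8, -0.8, 3.8
Mean of differences = 0.6286
Numerator Σ(Δx_t−Δx̄)(Δx_{t+1}−Δx̄) = 8.4678
Denominator Σ(Δx_t−Δx̄)² = 79.7943
r_1(Δx) = 8.4678 / 79.7943 = 0.106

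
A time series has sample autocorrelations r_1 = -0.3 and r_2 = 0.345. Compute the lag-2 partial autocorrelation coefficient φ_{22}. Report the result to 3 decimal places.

φ_{22} = (r_2 − r_1²) / (1 − r_1²)
r_1² = (-0.3)² = 0.09
Numerator = 0.345 − 0.0900 = 0.2550; denominator = 1 − 0.0900 = 0.9100
φ_{22} = 0.2550 / 0.9100 = 0.280

0.280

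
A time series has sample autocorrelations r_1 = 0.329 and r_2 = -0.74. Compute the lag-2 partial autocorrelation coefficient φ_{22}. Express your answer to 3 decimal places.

φ_{22} = (r_2 − r_1²) / (1 − r_1²)
r_1² = (0.329)² = 0.108241
Numerator = -0.74 − 0.1082 = -0.8482; denominator = 1 − 0.1082 = 0.8918
φ_{22} = -0.8482 / 0.8918 = -0.951

-0.951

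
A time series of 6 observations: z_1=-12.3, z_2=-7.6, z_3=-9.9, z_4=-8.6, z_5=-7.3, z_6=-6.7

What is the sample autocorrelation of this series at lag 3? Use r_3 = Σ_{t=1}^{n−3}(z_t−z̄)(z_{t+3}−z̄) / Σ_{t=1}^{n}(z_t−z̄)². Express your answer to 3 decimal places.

Mean z̄ = (-12.3 − 7.6 − 9.9 − 8.6 − 7.3 − 6.7)/6 = -8.7333
Deviations from mean: -3.5667, 1.1333, -1.1667, 0.1333, 1.4333, 2.0333
Numerator Σ_{t=1}^{3}(z_t−z̄)(z_{t+3}−z̄) = -1.2233
Denominator Σ(z_t−z̄)² = 21.5733
r_3 = -1.2233 / 21.5733 = -0.057

-0.057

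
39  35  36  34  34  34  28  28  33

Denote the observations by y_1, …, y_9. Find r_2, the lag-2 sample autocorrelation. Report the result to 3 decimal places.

Mean ȳ = (39 + 35 + 36 + 34 + 34 + 34 + 28 + 28 + 33)/9 = 33.4444
Σ(y_t−ȳ)(y_{t+2}−ȳ) = (14.1975) + (0.8642) + (1.4198) + (0.3086) + (-3.0247) + (-3.0247) + (2.4198) = 13.1605
Denominator Σ(y_t−ȳ)² = 100.2222
r_2 = 13.1605 / 100.2222 = 0.131

0.131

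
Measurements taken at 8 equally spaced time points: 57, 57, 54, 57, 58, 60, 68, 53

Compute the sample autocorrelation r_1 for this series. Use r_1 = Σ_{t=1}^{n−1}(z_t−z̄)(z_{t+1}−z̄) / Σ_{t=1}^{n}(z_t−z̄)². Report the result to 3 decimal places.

-0.142

Mean z̄ = (57 + 57 + 54 + 57 + 58 + 60 + 68 + 53)/8 = 58.0000
Deviations from mean: -1.0000, -1.0000, -4.0000, -1.0000, 0.0000, 2.0000, 10.0000, -5.0000
Σ(z_t−z̄)(z_{t+1}−z̄) = (1.0000) + (4.0000) + (4.0000) + (0.0000) + (0.0000) + (20.0000) + (-50.0000) = -21.0000
Denominator Σ(z_t−z̄)² = 148.0000
r_1 = -21.0000 / 148.0000 = -0.142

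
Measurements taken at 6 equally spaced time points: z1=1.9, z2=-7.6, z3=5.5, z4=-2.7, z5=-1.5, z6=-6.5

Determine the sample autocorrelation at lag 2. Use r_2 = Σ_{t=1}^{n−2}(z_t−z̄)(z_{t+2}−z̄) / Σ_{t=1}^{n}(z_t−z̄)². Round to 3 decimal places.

0.314

Mean z̄ = (1.9 − 7.6 + 5.5 − 2.7 − 1.5 − 6.5)/6 = -1.8167
Numerator Σ_{t=1}^{4}(z_t−z̄)(z_{t+2}−z̄) = 38.7561
Denominator Σ(z_t−z̄)² = 123.6083
r_2 = 38.7561 / 123.6083 = 0.314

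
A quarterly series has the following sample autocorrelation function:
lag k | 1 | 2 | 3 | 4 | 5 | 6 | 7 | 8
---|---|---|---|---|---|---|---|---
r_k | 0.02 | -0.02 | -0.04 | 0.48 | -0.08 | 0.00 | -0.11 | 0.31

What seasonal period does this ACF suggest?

The largest autocorrelation is r_4 = 0.48, with a weaker echo at lag 8 (0.31); the remaining lags stay at or below 0.02.
The dominant spike at lag 4 indicates a seasonal period of 4.

4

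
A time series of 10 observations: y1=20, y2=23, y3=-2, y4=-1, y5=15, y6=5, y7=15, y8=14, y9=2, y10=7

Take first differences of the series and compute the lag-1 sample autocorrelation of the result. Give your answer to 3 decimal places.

-0.350

First differences Δy: 3, -25, 1, 16, -10, 10, -1, -12, 5
Mean of differences = -1.4444
Numerator Σ(Δy_t−Δȳ)(Δy_{t+1}−Δȳ) = -434.4198
Denominator Σ(Δy_t−Δȳ)² = 1242.2222
r_1(Δy) = -434.4198 / 1242.2222 = -0.350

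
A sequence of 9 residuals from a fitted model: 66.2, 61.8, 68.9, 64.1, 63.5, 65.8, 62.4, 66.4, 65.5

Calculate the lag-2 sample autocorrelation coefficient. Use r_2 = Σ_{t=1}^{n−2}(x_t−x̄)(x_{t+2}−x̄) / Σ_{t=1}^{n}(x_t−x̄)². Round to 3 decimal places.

0.119

Mean x̄ = (66.2 + 61.8 + 68.9 + 64.1 + 63.5 + 65.8 + 62.4 + 66.4 + 65.5)/9 = 64.9556
Numerator Σ_{t=1}^{7}(x_t−x̄)(x_{t+2}−x̄) = 4.6927
Denominator Σ(x_t−x̄)² = 39.5422
r_2 = 4.6927 / 39.5422 = 0.119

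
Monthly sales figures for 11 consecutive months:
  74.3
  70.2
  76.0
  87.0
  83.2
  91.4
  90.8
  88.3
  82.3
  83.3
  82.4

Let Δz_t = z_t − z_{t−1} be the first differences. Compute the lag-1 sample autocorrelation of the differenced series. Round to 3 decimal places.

First differences Δz: -4.1, 5.8, 11.0, -3.8, 8.2, -0.6, -2.5, -6.0, 1.0, -0.9
Mean of differences = 0.8100
Numerator Σ(Δz_t−Δz̄)(Δz_{t+1}−Δz̄) = -39.5271
Denominator Σ(Δz_t−Δz̄)² = 290.9890
r_1(Δz) = -39.5271 / 290.9890 = -0.136

-0.136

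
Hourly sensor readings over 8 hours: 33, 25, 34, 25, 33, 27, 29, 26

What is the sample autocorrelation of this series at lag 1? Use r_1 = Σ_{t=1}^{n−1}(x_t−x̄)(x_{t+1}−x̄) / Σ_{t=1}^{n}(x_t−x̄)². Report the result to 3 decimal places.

Mean x̄ = (33 + 25 + 34 + 25 + 33 + 27 + 29 + 26)/8 = 29.0000
Deviations from mean: 4.0000, -4.0000, 5.0000, -4.0000, 4.0000, -2.0000, 0.0000, -3.0000
Numerator Σ_{t=1}^{7}(x_t−x̄)(x_{t+1}−x̄) = -80.0000
Denominator Σ(x_t−x̄)² = 102.0000
r_1 = -80.0000 / 102.0000 = -0.784

-0.784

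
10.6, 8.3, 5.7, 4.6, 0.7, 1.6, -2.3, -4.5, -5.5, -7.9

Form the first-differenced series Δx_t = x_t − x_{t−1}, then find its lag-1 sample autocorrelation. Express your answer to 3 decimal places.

-0.736

First differences Δx: -2.3, -2.6, -1.1, -3.9, 0.9, -3.9, -2.2, -1.0, -2.4
Mean of differences = -2.0556
Numerator Σ(Δx_t−Δx̄)(Δx_{t+1}−Δx̄) = -13.3020
Denominator Σ(Δx_t−Δx̄)² = 18.0622
r_1(Δx) = -13.3020 / 18.0622 = -0.736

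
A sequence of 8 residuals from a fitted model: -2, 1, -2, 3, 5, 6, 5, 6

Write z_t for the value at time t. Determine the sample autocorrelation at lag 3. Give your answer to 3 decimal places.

Mean z̄ = (-2 + 1 − 2 + 3 + 5 + 6 + 5 + 6)/8 = 2.7500
Numerator Σ_{t=1}^{5}(z_t−z̄)(z_{t+3}−z̄) = -12.6875
Denominator Σ(z_t−z̄)² = 79.5000
r_3 = -12.6875 / 79.5000 = -0.160

-0.160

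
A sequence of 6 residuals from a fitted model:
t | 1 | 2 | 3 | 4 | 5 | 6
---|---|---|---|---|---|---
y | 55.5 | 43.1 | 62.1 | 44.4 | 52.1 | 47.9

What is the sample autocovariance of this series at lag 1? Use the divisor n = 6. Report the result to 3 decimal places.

Mean ȳ = (55.5 + 43.1 + 62.1 + 44.4 + 52.1 + 47.9)/6 = 50.8500
Σ_{t=1}^{5}(y_t−ȳ)(y_{t+1}−ȳ) = -207.5375
γ_1 = -207.5375 / 6 = -34.590

-34.590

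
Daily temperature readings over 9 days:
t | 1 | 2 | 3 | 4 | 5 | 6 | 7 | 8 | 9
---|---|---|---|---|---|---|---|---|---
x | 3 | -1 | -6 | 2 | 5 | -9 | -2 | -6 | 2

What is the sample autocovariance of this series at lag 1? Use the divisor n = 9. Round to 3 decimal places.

Mean x̄ = (3 − 1 − 6 + 2 + 5 − 9 − 2 − 6 + 2)/9 = -1.3333
Σ_{t=1}^{8}(x_t−x̄)(x_{t+1}−x̄) = -50.4444
γ_1 = -50.4444 / 9 = -5.605

-5.605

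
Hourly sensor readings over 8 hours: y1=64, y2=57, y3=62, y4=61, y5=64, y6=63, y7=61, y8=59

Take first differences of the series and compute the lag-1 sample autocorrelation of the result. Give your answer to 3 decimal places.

First differences Δy: -7, 5, -1, 3, -1, -2, -2
Mean of differences = -0.7143
Numerator Σ(Δy_t−Δȳ)(Δy_{t+1}−Δȳ) = -37.6531
Denominator Σ(Δy_t−Δȳ)² = 89.4286
r_1(Δy) = -37.6531 / 89.4286 = -0.421

-0.421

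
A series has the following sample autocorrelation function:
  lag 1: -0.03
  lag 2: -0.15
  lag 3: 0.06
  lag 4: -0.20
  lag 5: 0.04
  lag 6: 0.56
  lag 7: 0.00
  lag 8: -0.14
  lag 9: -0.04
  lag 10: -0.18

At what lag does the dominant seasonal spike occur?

6

The largest autocorrelation is r_6 = 0.56; the remaining lags stay at or below 0.06.
The dominant spike at lag 6 indicates a seasonal period of 6.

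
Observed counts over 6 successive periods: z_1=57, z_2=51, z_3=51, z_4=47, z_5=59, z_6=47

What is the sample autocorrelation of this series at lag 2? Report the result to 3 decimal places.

0.143

Mean z̄ = (57 + 51 + 51 + 47 + 59 + 47)/6 = 52.0000
Deviations from mean: 5.0000, -1.0000, -1.0000, -5.0000, 7.0000, -5.0000
Numerator Σ_{t=1}^{4}(z_t−z̄)(z_{t+2}−z̄) = 18.0000
Denominator Σ(z_t−z̄)² = 126.0000
r_2 = 18.0000 / 126.0000 = 0.143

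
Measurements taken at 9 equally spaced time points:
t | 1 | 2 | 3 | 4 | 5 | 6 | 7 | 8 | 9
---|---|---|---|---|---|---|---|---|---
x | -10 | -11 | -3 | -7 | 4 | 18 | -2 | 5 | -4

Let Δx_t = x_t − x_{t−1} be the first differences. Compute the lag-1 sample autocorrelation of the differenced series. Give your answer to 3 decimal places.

-0.461

First differences Δx: -1, 8, -4, 11, 14, -20, 7, -9
Mean of differences = 0.7500
Numerator Σ(Δx_t−Δx̄)(Δx_{t+1}−Δx̄) = -425.5625
Denominator Σ(Δx_t−Δx̄)² = 923.5000
r_1(Δx) = -425.5625 / 923.5000 = -0.461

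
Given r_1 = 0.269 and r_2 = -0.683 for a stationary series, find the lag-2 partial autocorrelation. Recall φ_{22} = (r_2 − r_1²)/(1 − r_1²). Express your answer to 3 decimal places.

φ_{22} = (r_2 − r_1²) / (1 − r_1²)
r_1² = (0.269)² = 0.072361
Numerator = -0.683 − 0.0724 = -0.7554; denominator = 1 − 0.0724 = 0.9276
φ_{22} = -0.7554 / 0.9276 = -0.814

-0.814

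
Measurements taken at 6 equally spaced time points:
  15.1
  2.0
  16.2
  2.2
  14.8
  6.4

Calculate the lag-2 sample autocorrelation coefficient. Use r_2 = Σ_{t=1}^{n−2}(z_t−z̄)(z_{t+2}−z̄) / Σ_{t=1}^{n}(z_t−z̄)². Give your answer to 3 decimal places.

0.673

Mean z̄ = (15.1 + 2.0 + 16.2 + 2.2 + 14.8 + 6.4)/6 = 9.4500
Deviations from mean: 5.6500, -7.4500, 6.7500, -7.2500, 5.3500, -3.0500
Numerator Σ_{t=1}^{4}(z_t−z̄)(z_{t+2}−z̄) = 150.3750
Denominator Σ(z_t−z̄)² = 223.4750
r_2 = 150.3750 / 223.4750 = 0.673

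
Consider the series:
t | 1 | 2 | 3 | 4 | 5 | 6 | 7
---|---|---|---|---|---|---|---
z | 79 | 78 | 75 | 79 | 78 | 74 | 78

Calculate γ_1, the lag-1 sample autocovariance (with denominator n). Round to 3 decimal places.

Mean z̄ = (79 + 78 + 75 + 79 + 78 + 74 + 78)/7 = 77.2857
Σ_{t=1}^{6}(z_t−z̄)(z_{t+1}−z̄) = -7.7959
γ_1 = -7.7959 / 7 = -1.114

-1.114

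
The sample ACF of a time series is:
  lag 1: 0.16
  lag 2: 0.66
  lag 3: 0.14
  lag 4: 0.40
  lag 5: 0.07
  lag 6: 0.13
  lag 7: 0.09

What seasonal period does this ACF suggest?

2

The largest autocorrelation is r_2 = 0.66, with a weaker echo at lag 4 (0.40); the remaining lags stay at or below 0.16.
The dominant spike at lag 2 indicates a seasonal period of 2.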